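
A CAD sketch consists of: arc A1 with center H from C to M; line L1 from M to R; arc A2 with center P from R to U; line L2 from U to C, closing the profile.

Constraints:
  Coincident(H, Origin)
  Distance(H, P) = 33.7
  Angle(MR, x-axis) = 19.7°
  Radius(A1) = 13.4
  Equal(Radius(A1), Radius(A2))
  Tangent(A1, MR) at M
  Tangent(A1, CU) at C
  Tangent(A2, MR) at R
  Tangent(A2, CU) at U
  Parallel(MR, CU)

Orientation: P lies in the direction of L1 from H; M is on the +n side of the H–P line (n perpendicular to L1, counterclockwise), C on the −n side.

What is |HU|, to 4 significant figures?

36.27

Tangency of A1 to both parallel lines with radius 13.4 puts M and C at H ± 13.4·n: M = (-4.517, 12.62), C = (4.517, -12.62). Equal radii place R and U the same way about P: R = P + 13.4·n = (27.21, 23.98), U = P − 13.4·n = (36.24, -1.256). Then |HU| = |U − H| = 36.27.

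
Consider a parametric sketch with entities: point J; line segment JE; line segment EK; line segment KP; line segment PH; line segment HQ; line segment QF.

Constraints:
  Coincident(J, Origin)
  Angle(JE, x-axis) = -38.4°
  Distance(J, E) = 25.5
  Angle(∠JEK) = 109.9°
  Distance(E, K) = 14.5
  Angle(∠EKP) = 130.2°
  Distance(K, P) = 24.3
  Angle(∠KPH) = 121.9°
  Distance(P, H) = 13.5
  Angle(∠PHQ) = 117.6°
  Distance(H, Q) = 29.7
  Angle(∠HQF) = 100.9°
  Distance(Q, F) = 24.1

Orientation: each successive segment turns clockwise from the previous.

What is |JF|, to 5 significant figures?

10.572

J is at the origin; JE runs at -38.4° with length 25.5, so E = (19.984, -15.839). ∠JEK = 109.9° gives EK at -108.50° from the x-axis; with |EK| = 14.5, K = (15.383, -29.590). ∠EKP = 130.2° gives KP at -158.30° from the x-axis; with |KP| = 24.3, P = (-7.1947, -38.575). ∠KPH = 121.9° gives PH at 143.60° from the x-axis; with |PH| = 13.5, H = (-18.061, -30.564). ∠PHQ = 117.6° gives HQ at 81.200° from the x-axis; with |HQ| = 29.7, Q = (-13.517, -1.2133). ∠HQF = 100.9° gives QF at 2.1000° from the x-axis; with |QF| = 24.1, F = (10.567, -0.33016). Then |JF| = |F − J| = 10.572.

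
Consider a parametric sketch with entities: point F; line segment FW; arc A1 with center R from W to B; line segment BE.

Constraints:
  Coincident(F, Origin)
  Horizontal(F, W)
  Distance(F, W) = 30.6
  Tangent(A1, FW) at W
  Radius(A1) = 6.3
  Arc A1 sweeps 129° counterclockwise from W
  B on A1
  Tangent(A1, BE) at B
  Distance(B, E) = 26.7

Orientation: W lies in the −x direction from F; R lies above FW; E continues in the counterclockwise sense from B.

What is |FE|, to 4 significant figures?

52.62

F is at the origin; FW is horizontal with |FW| = 30.6 and W on the −x side, so W = (-30.60, 0.000). Since A1 is tangent to FW there, RW ⟂ FW, so R = W + (0, 6.3) = (-30.60, 6.300). On A1, W sits at bearing -90° from R; a 129° counterclockwise sweep puts B at bearing 39°, so B = R + 6.3·(cos 39°, sin 39°) = (-25.70, 10.26). A1 meets BE tangentially, so RB is at right angles to BE, so BE runs along (−sin 39°, cos 39°); with |BE| = 26.7, E = (-42.51, 31.01). Then |FE| = |E − F| = 52.62.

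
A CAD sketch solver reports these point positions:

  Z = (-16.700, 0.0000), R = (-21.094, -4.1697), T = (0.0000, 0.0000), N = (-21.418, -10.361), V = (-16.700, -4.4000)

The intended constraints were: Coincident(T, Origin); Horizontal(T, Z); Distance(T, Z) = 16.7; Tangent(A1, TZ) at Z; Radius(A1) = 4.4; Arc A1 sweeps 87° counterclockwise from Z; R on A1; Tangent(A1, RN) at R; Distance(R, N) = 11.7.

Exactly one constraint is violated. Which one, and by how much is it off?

Distance(R, N) = 11.7 — off by 5.50.

T = (0.00, 0.00) ✓; T.y = 0.00, Z.y = 0.00 ✓; |TZ| = 16.70 ✓; ∠(VZ, ZT) = 90.00° ✓; |VZ| = 4.400 ✓; bearing(V→R) − bearing(V→Z) = 87.00° ✓; |VR| = 4.400 ✓; ∠(VR, RN) = 90.00° ✓; |RN| = 6.200 ✗.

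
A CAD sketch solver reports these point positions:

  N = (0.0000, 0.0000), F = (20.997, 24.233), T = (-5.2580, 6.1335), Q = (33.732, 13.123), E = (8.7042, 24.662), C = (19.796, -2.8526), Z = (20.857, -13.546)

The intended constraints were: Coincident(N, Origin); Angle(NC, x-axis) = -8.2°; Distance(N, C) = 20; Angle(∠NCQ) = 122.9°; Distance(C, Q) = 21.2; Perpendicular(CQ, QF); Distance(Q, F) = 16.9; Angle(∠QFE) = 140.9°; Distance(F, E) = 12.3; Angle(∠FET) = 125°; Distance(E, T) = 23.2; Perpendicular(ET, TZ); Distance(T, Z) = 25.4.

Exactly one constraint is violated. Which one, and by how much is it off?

Distance(T, Z) = 25.4 — off by 7.30.

N = (0.00, 0.00) ✓; NC at -8.200° ✓; |NC| = 20.00 ✓; ∠NCQ = 122.9° ✓; |CQ| = 21.20 ✓; ∠(CQ, QF) = 90.00° ✓; |QF| = 16.90 ✓; ∠QFE = 140.9° ✓; |FE| = 12.30 ✓; ∠FET = 125.0° ✓; |ET| = 23.20 ✓; ∠(ET, TZ) = 90.00° ✓; |TZ| = 32.70 ✗.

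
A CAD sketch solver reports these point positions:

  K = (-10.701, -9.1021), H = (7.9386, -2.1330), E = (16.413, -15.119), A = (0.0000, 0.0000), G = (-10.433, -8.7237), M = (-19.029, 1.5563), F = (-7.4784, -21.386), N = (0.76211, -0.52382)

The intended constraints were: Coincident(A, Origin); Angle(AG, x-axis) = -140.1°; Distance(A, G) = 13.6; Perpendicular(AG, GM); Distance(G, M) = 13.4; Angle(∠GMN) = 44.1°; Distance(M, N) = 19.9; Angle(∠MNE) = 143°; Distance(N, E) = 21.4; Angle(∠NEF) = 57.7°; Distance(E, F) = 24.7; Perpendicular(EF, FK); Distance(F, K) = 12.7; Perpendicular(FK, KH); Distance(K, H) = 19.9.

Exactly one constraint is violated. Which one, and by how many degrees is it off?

Perpendicular(FK, KH) — off by 5.80°.

A = (0.00, 0.00) ✓; AG at -140.1° ✓; |AG| = 13.60 ✓; ∠(AG, GM) = 90.00° ✓; |GM| = 13.40 ✓; ∠GMN = 44.10° ✓; |MN| = 19.90 ✓; ∠MNE = 143.0° ✓; |NE| = 21.40 ✓; ∠NEF = 57.70° ✓; |EF| = 24.70 ✓; ∠(EF, FK) = 90.00° ✓; |FK| = 12.70 ✓; ∠(FK, KH) = 84.20° ✗; |KH| = 19.90 ✓.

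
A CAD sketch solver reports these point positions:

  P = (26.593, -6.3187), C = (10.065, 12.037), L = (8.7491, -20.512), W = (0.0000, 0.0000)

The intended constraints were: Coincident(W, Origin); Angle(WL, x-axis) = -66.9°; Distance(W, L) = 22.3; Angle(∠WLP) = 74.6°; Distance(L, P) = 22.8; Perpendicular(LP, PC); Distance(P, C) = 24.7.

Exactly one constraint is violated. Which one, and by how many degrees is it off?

Perpendicular(LP, PC) — off by 3.50°.

W = (0.00, 0.00) ✓; WL at -66.90° ✓; |WL| = 22.30 ✓; ∠WLP = 74.60° ✓; |LP| = 22.80 ✓; ∠(LP, PC) = 93.50° ✗; |PC| = 24.70 ✓.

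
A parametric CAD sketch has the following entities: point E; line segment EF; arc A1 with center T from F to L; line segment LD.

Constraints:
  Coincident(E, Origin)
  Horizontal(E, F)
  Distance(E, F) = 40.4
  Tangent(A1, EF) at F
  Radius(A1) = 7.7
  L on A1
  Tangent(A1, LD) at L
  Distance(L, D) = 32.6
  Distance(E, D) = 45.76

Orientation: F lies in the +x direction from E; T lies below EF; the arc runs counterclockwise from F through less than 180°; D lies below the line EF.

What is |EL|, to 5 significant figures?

33.432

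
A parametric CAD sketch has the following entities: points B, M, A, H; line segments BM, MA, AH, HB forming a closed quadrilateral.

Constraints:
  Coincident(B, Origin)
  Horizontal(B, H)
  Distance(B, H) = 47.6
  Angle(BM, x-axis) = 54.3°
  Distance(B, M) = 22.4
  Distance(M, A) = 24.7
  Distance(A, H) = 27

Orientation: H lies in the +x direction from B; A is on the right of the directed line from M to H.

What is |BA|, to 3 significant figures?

21.7

B is at the origin; BH is horizontal with |BH| = 47.6 and H in +x, so H = (47.6, 0). BM runs at 54.3° with |BM| = 22.4, so M = (13.1, 18.2). A is determined by |MA| = 24.7 and |AH| = 27.0 together: it lies at the intersection of circle(M, 24.7) and circle(H, 27.0). With |MH| = 39.0, the foot of the radical line on MH is 18.0 from M and the perpendicular offset is √(24.7² − 18.0²) = 16.9. Taking the right-of-MH solution: A = (21.1, -5.17).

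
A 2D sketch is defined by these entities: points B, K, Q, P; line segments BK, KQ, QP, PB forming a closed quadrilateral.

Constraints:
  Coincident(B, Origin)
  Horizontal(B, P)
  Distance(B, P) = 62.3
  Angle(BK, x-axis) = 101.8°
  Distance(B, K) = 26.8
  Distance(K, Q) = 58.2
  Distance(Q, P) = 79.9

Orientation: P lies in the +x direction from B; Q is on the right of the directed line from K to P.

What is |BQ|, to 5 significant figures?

33.568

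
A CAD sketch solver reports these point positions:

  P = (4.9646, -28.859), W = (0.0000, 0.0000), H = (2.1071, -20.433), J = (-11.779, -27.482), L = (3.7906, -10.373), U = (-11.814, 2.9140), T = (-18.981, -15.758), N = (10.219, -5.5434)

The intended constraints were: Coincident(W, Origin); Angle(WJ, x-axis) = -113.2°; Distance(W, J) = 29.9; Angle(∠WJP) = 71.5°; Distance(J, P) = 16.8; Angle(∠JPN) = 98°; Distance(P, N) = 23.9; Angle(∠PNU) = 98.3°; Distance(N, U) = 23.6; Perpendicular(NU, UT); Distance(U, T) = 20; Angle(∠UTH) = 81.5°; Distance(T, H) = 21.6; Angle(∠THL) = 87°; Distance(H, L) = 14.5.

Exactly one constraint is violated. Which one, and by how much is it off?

Distance(H, L) = 14.5 — off by 4.30.

W = (0.00, 0.00) ✓; WJ at -113.2° ✓; |WJ| = 29.90 ✓; ∠WJP = 71.50° ✓; |JP| = 16.80 ✓; ∠JPN = 98.00° ✓; |PN| = 23.90 ✓; ∠PNU = 98.30° ✓; |NU| = 23.60 ✓; ∠(NU, UT) = 90.00° ✓; |UT| = 20.00 ✓; ∠UTH = 81.50° ✓; |TH| = 21.60 ✓; ∠THL = 87.00° ✓; |HL| = 10.20 ✗.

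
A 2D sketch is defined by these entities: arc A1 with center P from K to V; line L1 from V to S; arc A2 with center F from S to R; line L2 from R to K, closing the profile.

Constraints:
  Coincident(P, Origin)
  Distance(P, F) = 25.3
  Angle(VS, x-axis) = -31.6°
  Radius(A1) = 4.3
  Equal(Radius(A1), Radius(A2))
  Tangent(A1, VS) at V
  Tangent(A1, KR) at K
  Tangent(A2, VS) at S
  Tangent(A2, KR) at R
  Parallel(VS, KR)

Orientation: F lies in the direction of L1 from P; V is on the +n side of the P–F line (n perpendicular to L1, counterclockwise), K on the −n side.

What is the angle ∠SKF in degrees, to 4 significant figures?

9.128°

The slot axis is L1's direction at -31.6°, so u = (cos -31.6°, sin -31.6°) = (0.8517, -0.5240) and n = (−sin -31.6°, cos -31.6°) = (0.5240, 0.8517). P is at the origin and F lies 25.3 along u from P, so F = 25.3·u = (21.55, -13.26). Tangency of A1 to both parallel lines with radius 4.3 puts V and K at P ± 4.3·n: V = (2.253, 3.662), K = (-2.253, -3.662). Equal radii place S and R the same way about F: S = F + 4.3·n = (23.80, -9.594), R = F − 4.3·n = (19.30, -16.92). Then cos ∠SKF = KS·KF / (|KS||KF|), giving 9.128°.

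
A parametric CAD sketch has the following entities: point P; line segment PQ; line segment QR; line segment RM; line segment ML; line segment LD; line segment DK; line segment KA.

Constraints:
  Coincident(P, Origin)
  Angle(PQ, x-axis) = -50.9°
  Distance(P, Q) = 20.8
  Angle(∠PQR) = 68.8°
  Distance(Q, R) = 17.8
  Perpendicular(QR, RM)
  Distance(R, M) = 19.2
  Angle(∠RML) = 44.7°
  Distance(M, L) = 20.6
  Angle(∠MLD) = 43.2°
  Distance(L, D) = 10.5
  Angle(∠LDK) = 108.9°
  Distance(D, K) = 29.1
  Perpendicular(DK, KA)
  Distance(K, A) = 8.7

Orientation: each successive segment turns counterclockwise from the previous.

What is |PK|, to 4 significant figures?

19.89

∠MLD = 43.2° gives LD at 62.40° from the x-axis; with |LD| = 10.5, D = (15.66, -1.703). ∠LDK = 108.9° gives DK at 133.5° from the x-axis; with |DK| = 29.1, K = (-4.367, 19.41). Then |PK| = |K − P| = 19.89.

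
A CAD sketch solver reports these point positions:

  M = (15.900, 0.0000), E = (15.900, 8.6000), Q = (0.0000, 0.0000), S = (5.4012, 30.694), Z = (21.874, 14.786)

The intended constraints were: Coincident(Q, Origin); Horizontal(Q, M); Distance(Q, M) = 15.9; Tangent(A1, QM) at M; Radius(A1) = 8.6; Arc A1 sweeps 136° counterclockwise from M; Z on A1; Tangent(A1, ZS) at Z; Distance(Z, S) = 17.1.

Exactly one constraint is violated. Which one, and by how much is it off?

Distance(Z, S) = 17.1 — off by 5.80.

Q = (0.00, 0.00) ✓; Q.y = 0.00, M.y = 0.00 ✓; |QM| = 15.90 ✓; ∠(EM, MQ) = 90.00° ✓; |EM| = 8.600 ✓; bearing(E→Z) − bearing(E→M) = 136.0° ✓; |EZ| = 8.600 ✓; ∠(EZ, ZS) = 90.00° ✓; |ZS| = 22.90 ✗.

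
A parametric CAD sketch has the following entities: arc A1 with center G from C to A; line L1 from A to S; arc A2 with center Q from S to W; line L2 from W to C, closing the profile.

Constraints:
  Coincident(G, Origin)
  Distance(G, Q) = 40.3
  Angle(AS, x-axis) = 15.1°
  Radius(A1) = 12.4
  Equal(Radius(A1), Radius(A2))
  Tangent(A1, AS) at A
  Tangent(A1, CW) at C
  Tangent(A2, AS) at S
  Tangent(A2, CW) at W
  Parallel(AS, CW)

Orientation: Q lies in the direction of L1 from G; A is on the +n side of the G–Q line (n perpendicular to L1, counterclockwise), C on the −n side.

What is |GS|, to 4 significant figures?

42.16

The slot axis is L1's direction at 15.1°, so u = (cos 15.1°, sin 15.1°) = (0.9655, 0.2605) and n = (−sin 15.1°, cos 15.1°) = (-0.2605, 0.9655). G is at the origin and Q lies 40.3 along u from G, so Q = 40.3·u = (38.91, 10.50). Tangency of A1 to both parallel lines with radius 12.4 puts A and C at G ± 12.4·n: A = (-3.230, 11.97), C = (3.230, -11.97). Equal radii place S and W the same way about Q: S = Q + 12.4·n = (35.68, 22.47), W = Q − 12.4·n = (42.14, -1.474). Then |GS| = |S − G| = 42.16.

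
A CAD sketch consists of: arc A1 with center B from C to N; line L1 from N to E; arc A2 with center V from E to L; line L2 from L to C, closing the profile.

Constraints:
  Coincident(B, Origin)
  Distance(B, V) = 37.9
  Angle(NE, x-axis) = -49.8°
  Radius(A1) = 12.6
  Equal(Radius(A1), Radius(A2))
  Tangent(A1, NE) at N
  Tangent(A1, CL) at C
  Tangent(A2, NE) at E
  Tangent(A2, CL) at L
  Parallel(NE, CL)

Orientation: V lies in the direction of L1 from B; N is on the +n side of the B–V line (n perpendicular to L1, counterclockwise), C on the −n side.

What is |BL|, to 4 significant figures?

39.94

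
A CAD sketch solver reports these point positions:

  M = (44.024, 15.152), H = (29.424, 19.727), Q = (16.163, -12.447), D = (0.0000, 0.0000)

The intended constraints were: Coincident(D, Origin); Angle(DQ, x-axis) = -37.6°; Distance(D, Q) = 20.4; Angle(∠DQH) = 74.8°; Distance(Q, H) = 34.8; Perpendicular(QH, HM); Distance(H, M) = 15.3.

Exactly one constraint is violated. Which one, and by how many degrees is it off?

Perpendicular(QH, HM) — off by 5.00°.

D = (0.00, 0.00) ✓; DQ at -37.60° ✓; |DQ| = 20.40 ✓; ∠DQH = 74.80° ✓; |QH| = 34.80 ✓; ∠(QH, HM) = 85.00° ✗; |HM| = 15.30 ✓.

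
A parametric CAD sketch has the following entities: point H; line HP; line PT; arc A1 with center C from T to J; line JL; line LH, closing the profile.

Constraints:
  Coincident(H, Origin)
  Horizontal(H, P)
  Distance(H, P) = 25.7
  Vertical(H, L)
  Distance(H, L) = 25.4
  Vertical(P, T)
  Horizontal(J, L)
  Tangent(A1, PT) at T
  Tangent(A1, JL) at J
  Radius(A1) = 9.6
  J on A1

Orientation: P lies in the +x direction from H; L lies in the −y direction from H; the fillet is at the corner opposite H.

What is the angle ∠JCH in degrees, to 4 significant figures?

134.5°

H is at the origin; H and P share the same y with |HP| = 25.7 and P on the +x side, so P = (25.70, 0.000). HL is vertical with |HL| = 25.4 and L on the −y side, so L = (0.000, -25.40). The virtual corner opposite H is at (25.70, -25.40). The tangent condition forces CT to be normal to PT and A1 meets JL tangentially, so CJ is at right angles to JL, with radius 9.6, so the center C sits 9.6 in from both sides at C = (16.10, -15.80). That places the tangent points at T = (25.70, -15.80) on PT and J = (16.10, -25.40) on JL. Then cos ∠JCH = CJ·CH / (|CJ||CH|), giving 134.5°.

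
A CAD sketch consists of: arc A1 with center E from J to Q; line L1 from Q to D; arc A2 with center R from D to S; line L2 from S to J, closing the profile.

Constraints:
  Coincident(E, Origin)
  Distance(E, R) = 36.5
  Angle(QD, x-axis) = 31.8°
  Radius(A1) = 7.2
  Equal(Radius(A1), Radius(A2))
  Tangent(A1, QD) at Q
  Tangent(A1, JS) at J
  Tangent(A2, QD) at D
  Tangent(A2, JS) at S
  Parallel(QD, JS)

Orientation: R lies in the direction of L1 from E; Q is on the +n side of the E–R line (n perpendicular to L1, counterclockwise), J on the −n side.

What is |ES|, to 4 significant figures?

37.20

Tangency of A1 to both parallel lines with radius 7.2 puts Q and J at E ± 7.2·n: Q = (-3.794, 6.119), J = (3.794, -6.119). Equal radii place D and S the same way about R: D = R + 7.2·n = (27.23, 25.35), S = R − 7.2·n = (34.82, 13.11). Then |ES| = |S − E| = 37.20.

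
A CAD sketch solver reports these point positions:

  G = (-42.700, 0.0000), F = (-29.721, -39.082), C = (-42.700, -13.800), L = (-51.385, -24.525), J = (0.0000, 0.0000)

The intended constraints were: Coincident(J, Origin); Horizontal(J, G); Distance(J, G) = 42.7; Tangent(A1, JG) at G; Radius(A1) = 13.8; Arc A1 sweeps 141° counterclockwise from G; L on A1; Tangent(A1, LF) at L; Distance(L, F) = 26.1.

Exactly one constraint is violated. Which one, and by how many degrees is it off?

Tangent(A1, LF) at L — off by 5.10°.

J = (0.00, 0.00) ✓; J.y = 0.00, G.y = 0.00 ✓; |JG| = 42.70 ✓; ∠(CG, GJ) = 90.00° ✓; |CG| = 13.80 ✓; bearing(C→L) − bearing(C→G) = 141.0° ✓; |CL| = 13.80 ✓; ∠(CL, LF) = 84.90° ✗; |LF| = 26.10 ✓.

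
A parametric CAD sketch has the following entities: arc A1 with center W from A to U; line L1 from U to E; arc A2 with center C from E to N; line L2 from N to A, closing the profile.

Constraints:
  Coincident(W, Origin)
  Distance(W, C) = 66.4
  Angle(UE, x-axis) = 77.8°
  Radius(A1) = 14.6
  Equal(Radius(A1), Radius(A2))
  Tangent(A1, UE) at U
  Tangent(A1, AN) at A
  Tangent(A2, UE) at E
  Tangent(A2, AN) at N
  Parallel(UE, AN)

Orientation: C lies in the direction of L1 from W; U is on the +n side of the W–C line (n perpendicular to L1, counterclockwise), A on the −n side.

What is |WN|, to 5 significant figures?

67.986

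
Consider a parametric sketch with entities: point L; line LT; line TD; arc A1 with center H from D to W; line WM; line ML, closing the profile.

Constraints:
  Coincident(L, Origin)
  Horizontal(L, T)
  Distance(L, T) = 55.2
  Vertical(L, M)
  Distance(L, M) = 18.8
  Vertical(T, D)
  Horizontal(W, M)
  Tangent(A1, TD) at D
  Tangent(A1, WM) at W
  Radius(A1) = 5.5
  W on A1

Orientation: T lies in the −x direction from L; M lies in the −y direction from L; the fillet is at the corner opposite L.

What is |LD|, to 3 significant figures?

56.8

The virtual corner opposite L is at (-55.2, -18.8). Since A1 is tangent to TD there, HD ⟂ TD and tangency of A1 to WM means the radius HW is perpendicular to WM, with radius 5.5, so the center H sits 5.5 in from both sides at H = (-49.7, -13.3). That places the tangent points at D = (-55.2, -13.3) on TD and W = (-49.7, -18.8) on WM. Then |LD| = |D − L| = 56.8.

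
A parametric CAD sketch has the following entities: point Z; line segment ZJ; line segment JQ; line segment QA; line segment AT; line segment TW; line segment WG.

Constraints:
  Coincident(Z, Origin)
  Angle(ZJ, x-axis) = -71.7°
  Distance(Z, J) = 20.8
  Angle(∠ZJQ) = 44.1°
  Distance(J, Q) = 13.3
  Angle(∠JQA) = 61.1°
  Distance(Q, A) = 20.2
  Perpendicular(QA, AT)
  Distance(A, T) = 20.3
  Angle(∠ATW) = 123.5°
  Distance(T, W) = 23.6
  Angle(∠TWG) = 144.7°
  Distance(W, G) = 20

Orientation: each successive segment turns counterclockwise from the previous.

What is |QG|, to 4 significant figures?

38.06

∠ATW = 123.5° gives TW at -30.40° from the x-axis; with |TW| = 23.6, W = (13.60, -41.08). ∠TWG = 144.7° gives WG at 4.900° from the x-axis; with |WG| = 20.0, G = (33.53, -39.37). Then |QG| = |G − Q| = 38.06.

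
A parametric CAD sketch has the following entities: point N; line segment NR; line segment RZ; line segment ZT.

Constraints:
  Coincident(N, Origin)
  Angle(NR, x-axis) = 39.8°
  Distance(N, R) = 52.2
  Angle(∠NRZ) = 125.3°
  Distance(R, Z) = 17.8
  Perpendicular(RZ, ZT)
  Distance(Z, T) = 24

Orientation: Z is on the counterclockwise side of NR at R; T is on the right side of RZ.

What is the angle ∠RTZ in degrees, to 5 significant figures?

36.563°

N is at the origin; NR runs at 39.8° with length 52.2, so R = 52.2·(cos 39.8°, sin 39.8°) = (40.104, 33.414). ∠NRZ = 125.3°, so RZ runs at 39.8° + (180° − 125.3°) = 94.500° from the x-axis; with |RZ| = 17.8, Z = R + 17.8·(cos 94.500°, sin 94.500°) = (38.708, 51.159). RZ is perpendicular to ZT; with |ZT| = 24.0 on the right of RZ, T = Z + 24.0·(0.99692, 0.078459) = (62.634, 53.042). Then cos ∠RTZ = TR·TZ / (|TR||TZ|), giving 36.563°.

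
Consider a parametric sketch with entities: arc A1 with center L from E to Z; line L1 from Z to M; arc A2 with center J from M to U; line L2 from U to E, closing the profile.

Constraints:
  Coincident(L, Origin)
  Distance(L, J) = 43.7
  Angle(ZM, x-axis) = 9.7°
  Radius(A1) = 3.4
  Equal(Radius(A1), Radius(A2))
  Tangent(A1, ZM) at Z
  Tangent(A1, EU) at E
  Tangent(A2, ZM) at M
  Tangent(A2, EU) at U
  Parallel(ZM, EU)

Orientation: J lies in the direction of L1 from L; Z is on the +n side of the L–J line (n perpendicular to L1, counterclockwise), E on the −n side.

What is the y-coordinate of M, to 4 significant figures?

10.71

Tangency of A1 to both parallel lines with radius 3.4 puts Z and E at L ± 3.4·n: Z = (-0.5729, 3.351), E = (0.5729, -3.351). Equal radii place M and U the same way about J: M = J + 3.4·n = (42.50, 10.71), U = J − 3.4·n = (43.65, 4.012). So M.y = 10.71.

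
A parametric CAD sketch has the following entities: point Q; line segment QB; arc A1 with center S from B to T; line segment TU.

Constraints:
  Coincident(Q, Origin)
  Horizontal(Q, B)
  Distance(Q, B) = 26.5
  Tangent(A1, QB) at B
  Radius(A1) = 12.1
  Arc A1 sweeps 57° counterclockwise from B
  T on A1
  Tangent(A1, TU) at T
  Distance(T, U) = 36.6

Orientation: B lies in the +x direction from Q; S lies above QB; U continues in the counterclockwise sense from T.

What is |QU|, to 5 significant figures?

67.174

Q is at the origin; QB is horizontal with |QB| = 26.5 and B on the +x side, so B = (26.500, 0.0000). The tangent condition forces SB to be normal to QB, so S = B + (0, 12.1) = (26.500, 12.100). On A1, B sits at bearing -90° from S; a 57° counterclockwise sweep puts T at bearing -33°, so T = S + 12.1·(cos -33°, sin -33°) = (36.648, 5.5099). Since A1 is tangent to TU there, ST ⟂ TU, so TU runs along (−sin -33°, cos -33°); with |TU| = 36.6, U = (56.582, 36.205). Then |QU| = |U − Q| = 67.174.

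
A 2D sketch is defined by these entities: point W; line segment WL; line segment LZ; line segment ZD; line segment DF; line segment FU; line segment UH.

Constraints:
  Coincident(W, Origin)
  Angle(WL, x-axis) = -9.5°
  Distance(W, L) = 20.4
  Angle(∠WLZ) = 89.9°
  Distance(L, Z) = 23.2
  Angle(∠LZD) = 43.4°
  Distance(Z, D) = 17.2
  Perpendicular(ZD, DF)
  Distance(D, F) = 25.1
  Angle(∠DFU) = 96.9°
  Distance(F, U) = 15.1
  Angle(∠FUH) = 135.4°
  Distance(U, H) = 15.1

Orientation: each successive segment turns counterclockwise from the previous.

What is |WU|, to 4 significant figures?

38.56

W is at the origin; WL runs at -9.5° with length 20.4, so L = (20.12, -3.367). ∠WLZ = 89.9° gives LZ at 80.60° from the x-axis; with |LZ| = 23.2, Z = (23.91, 19.52). ∠LZD = 43.4° gives ZD at -142.8° from the x-axis; with |ZD| = 17.2, D = (10.21, 9.122). ZD ⟂ DF, so DF runs at -52.80°; with |DF| = 25.1, F = (25.38, -10.87). ∠DFU = 96.9° gives FU at 30.30° from the x-axis; with |FU| = 15.1, U = (38.42, -3.252). Then |WU| = |U − W| = 38.56.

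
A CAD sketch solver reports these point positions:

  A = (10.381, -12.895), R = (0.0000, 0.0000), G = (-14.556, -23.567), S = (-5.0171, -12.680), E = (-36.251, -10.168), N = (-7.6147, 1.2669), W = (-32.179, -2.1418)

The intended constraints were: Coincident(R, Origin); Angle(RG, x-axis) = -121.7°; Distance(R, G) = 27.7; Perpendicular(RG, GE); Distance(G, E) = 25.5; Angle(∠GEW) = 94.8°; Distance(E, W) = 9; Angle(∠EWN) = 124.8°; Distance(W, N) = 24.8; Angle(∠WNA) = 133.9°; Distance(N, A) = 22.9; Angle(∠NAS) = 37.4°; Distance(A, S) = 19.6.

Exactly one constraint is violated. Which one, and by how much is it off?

Distance(A, S) = 19.6 — off by 4.20.

R = (0.00, 0.00) ✓; RG at -121.7° ✓; |RG| = 27.70 ✓; ∠(RG, GE) = 90.00° ✓; |GE| = 25.50 ✓; ∠GEW = 94.80° ✓; |EW| = 9.000 ✓; ∠EWN = 124.8° ✓; |WN| = 24.80 ✓; ∠WNA = 133.9° ✓; |NA| = 22.90 ✓; ∠NAS = 37.40° ✓; |AS| = 15.40 ✗.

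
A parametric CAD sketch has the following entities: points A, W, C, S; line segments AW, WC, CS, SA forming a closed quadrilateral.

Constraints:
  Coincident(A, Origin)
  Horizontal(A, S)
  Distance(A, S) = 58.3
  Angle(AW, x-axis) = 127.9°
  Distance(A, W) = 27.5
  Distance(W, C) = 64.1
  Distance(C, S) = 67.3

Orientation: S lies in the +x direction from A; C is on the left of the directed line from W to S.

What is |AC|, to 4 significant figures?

70.34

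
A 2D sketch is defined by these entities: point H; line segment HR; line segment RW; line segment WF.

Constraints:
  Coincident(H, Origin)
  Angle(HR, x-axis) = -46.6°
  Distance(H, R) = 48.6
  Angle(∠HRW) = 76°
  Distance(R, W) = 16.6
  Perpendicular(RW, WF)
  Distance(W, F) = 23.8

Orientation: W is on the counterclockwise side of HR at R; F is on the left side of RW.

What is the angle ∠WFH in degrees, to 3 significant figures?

168°

H is at the origin; HR runs at -46.6° with length 48.6, so R = 48.6·(cos -46.6°, sin -46.6°) = (33.4, -35.3). ∠HRW = 76.0°, so RW runs at -46.6° + (180° − 76.0°) = 57.4° from the x-axis; with |RW| = 16.6, W = R + 16.6·(cos 57.4°, sin 57.4°) = (42.3, -21.3). RW ⟂ WF; with |WF| = 23.8 on the left of RW, F = W + 23.8·(-0.842, 0.539) = (22.3, -8.50). Then cos ∠WFH = FW·FH / (|FW||FH|), giving 168°.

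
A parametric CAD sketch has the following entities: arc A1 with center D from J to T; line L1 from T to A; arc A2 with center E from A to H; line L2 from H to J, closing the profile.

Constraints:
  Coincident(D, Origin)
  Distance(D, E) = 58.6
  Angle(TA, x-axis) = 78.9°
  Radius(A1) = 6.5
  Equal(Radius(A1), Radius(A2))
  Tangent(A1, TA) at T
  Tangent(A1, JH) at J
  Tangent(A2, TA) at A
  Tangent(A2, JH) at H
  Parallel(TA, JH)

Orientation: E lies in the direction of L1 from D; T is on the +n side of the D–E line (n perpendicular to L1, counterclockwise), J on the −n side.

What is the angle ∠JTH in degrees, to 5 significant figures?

77.492°

The slot axis is L1's direction at 78.9°, so u = (cos 78.9°, sin 78.9°) = (0.19252, 0.98129) and n = (−sin 78.9°, cos 78.9°) = (-0.98129, 0.19252). D is at the origin and E lies 58.6 along u from D, so E = 58.6·u = (11.282, 57.504). Tangency of A1 to both parallel lines with radius 6.5 puts T and J at D ± 6.5·n: T = (-6.3784, 1.2514), J = (6.3784, -1.2514). Equal radii place A and H the same way about E: A = E + 6.5·n = (4.9034, 58.755), H = E − 6.5·n = (17.660, 56.252). Then cos ∠JTH = TJ·TH / (|TJ||TH|), giving 77.492°.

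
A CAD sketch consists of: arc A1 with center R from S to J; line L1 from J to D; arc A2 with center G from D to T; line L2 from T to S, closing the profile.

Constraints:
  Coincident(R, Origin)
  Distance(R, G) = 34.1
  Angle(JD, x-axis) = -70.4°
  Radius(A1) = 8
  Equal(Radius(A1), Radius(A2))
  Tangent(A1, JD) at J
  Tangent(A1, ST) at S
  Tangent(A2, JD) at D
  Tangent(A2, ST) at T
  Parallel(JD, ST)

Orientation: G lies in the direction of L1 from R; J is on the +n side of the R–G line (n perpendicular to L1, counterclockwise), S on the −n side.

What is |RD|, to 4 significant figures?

35.03

The slot axis is L1's direction at -70.4°, so u = (cos -70.4°, sin -70.4°) = (0.3355, -0.9421) and n = (−sin -70.4°, cos -70.4°) = (0.9421, 0.3355). R is at the origin and G lies 34.1 along u from R, so G = 34.1·u = (11.44, -32.12). Tangency of A1 to both parallel lines with radius 8.0 puts J and S at R ± 8.0·n: J = (7.536, 2.684), S = (-7.536, -2.684). Equal radii place D and T the same way about G: D = G + 8.0·n = (18.98, -29.44), T = G − 8.0·n = (3.902, -34.81). Then |RD| = |D − R| = 35.03.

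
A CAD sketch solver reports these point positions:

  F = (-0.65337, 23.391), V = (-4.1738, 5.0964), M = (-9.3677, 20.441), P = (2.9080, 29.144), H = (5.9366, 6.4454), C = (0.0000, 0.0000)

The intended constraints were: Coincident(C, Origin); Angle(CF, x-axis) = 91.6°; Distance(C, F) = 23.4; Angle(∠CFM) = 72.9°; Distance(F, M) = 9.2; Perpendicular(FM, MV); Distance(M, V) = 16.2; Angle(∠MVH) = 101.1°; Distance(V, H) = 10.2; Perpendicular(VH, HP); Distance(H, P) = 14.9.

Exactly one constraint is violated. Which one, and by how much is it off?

Distance(H, P) = 14.9 — off by 8.00.

C = (0.00, 0.00) ✓; CF at 91.60° ✓; |CF| = 23.40 ✓; ∠CFM = 72.90° ✓; |FM| = 9.200 ✓; ∠(FM, MV) = 90.00° ✓; |MV| = 16.20 ✓; ∠MVH = 101.1° ✓; |VH| = 10.20 ✓; ∠(VH, HP) = 90.00° ✓; |HP| = 22.90 ✗.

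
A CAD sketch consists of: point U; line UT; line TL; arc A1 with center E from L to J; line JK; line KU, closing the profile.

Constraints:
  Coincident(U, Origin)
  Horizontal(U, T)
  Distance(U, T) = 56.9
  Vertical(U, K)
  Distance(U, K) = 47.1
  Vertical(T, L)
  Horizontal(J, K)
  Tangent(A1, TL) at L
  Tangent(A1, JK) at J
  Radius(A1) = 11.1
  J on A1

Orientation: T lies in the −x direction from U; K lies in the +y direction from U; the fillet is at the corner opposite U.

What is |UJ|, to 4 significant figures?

65.70

The virtual corner opposite U is at (-56.90, 47.10). Since A1 is tangent to TL there, EL ⟂ TL and A1 meets JK tangentially, so EJ is at right angles to JK, with radius 11.1, so the center E sits 11.1 in from both sides at E = (-45.80, 36.00). That places the tangent points at L = (-56.90, 36.00) on TL and J = (-45.80, 47.10) on JK. Then |UJ| = |J − U| = 65.70.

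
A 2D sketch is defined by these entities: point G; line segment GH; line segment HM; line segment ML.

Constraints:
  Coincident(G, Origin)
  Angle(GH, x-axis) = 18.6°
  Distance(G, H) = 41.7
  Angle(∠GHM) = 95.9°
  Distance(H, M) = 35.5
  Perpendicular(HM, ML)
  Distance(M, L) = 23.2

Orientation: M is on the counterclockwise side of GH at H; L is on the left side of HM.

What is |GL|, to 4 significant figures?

43.78

∠GHM = 95.9°, so HM runs at 18.6° + (180° − 95.9°) = 102.7° from the x-axis; with |HM| = 35.5, M = H + 35.5·(cos 102.7°, sin 102.7°) = (31.72, 47.93). The perpendicularity gives ML at right angles to HM; with |ML| = 23.2 on the left of HM, L = M + 23.2·(-0.9755, -0.2198) = (9.085, 42.83). Then |GL| = |L − G| = 43.78.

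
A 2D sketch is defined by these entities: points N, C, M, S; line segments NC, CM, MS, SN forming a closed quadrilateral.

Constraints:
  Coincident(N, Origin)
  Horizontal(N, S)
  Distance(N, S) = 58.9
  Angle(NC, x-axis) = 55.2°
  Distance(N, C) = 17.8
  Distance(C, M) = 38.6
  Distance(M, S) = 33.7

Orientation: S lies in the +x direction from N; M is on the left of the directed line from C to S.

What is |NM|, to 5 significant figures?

54.697

N is at the origin; NS is horizontal with |NS| = 58.9 and S in +x, so S = (58.9, 0). NC runs at 55.2° with |NC| = 17.8, so C = (10.159, 14.616). M is determined by |CM| = 38.6 and |MS| = 33.7 together: it lies at the intersection of circle(C, 38.6) and circle(S, 33.7). With |CS| = 50.886, the foot of the radical line on CS is 28.924 from C and the perpendicular offset is √(38.6² − 28.924²) = 25.561. Taking the left-of-CS solution: M = (45.206, 30.792).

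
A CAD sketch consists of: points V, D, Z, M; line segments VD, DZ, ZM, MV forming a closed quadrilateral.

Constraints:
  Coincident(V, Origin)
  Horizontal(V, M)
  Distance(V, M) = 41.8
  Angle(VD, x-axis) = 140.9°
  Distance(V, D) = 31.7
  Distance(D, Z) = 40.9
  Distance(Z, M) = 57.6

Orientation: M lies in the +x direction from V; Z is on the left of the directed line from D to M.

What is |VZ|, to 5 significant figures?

46.457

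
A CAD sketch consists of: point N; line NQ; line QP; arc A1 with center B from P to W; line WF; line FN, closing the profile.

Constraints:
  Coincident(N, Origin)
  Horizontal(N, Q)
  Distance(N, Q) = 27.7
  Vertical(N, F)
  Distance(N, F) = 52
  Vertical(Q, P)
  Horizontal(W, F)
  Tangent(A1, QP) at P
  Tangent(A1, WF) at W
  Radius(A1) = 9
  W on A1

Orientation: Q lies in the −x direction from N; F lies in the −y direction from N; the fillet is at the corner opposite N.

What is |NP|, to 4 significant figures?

51.15

N is at the origin; NQ is horizontal with |NQ| = 27.7 and Q on the −x side, so Q = (-27.70, 0.000). N and F share the same x with |NF| = 52.0 and F on the −y side, so F = (0.000, -52.00). The virtual corner opposite N is at (-27.70, -52.00). The tangent condition forces BP to be normal to QP and the tangent condition forces BW to be normal to WF, with radius 9.0, so the center B sits 9.0 in from both sides at B = (-18.70, -43.00). That places the tangent points at P = (-27.70, -43.00) on QP and W = (-18.70, -52.00) on WF. Then |NP| = |P − N| = 51.15.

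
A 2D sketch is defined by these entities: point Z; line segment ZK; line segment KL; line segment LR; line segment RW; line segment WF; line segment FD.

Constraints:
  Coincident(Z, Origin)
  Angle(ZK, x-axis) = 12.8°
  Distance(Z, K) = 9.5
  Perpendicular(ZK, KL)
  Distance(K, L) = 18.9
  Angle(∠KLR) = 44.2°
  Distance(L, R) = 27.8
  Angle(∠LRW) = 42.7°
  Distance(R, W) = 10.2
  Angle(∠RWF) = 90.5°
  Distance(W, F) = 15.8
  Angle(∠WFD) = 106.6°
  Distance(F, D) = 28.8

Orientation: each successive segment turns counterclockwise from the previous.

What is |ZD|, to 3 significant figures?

36.1

Z is at the origin; ZK runs at 12.8° with length 9.5, so K = (9.26, 2.10). The perpendicularity gives KL at right angles to ZK, so KL runs at 103°; with |KL| = 18.9, L = (5.08, 20.5). ∠KLR = 44.2° gives LR at -121° from the x-axis; with |LR| = 27.8, R = (-9.41, -3.19). ∠LRW = 42.7° gives RW at 15.9° from the x-axis; with |RW| = 10.2, W = (0.402, -0.399). ∠RWF = 90.5° gives WF at 105° from the x-axis; with |WF| = 15.8, F = (-3.79, 14.8). ∠WFD = 106.6° gives FD at 179° from the x-axis; with |FD| = 28.8, D = (-32.6, 15.4). Then |ZD| = |D − Z| = 36.1.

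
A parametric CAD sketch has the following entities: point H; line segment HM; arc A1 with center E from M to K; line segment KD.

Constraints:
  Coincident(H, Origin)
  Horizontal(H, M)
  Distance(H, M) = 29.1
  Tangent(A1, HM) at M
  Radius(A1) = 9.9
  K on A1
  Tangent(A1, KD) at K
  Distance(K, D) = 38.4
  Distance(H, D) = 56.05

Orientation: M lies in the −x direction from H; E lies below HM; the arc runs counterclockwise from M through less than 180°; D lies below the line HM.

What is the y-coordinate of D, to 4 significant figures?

-49.46

H is at the origin; HM is horizontal with |HM| = 29.1 and M on the −x side, so M = (-29.10, 0.000). Since A1 is tangent to HM there, EM ⟂ HM, so E = M + (0, -9.9) = (-29.10, -9.900). Since EK ⟂ KD (tangency), |ED| = √(9.9² + 38.4²) = 39.66 regardless of where K sits on A1. So D lies on both circle(H, 56.05) and circle(E, 39.66); the below-HM intersection is D = (-26.37, -49.46). K is the foot of the tangent from D: K = (-38.49, -13.03).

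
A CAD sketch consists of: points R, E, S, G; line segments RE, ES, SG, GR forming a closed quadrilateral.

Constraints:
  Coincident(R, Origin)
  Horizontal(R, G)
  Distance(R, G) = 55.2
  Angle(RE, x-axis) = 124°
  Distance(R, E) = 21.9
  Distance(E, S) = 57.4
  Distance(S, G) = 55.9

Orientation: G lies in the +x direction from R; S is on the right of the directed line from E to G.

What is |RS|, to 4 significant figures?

36.04

R is at the origin; R and G share the same y with |RG| = 55.2 and G in +x, so G = (55.2, 0). RE runs at 124.0° with |RE| = 21.9, so E = (-12.25, 18.16). S is determined by |ES| = 57.4 and |SG| = 55.9 together: it lies at the intersection of circle(E, 57.4) and circle(G, 55.9). With |EG| = 69.85, the foot of the radical line on EG is 36.14 from E and the perpendicular offset is √(57.4² − 36.14²) = 44.59. Taking the right-of-EG solution: S = (11.06, -34.30).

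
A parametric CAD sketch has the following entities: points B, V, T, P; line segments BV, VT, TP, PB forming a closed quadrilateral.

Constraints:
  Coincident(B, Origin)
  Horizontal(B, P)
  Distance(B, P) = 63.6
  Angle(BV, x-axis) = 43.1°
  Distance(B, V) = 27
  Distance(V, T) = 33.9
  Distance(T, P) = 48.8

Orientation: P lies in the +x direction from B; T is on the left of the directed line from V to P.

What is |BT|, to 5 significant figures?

60.833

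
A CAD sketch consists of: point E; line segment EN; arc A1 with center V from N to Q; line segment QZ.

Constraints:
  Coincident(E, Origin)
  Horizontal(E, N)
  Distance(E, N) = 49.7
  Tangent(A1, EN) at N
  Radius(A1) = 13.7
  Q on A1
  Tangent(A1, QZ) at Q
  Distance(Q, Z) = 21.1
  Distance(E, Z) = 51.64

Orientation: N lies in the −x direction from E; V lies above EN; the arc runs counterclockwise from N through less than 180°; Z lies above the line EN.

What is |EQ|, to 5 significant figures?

38.865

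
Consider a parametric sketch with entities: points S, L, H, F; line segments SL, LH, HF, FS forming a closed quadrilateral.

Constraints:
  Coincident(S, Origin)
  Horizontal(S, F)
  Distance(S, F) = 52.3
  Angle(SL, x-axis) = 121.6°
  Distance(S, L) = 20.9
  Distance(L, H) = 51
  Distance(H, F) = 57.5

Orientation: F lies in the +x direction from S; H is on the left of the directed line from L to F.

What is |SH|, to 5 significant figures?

58.399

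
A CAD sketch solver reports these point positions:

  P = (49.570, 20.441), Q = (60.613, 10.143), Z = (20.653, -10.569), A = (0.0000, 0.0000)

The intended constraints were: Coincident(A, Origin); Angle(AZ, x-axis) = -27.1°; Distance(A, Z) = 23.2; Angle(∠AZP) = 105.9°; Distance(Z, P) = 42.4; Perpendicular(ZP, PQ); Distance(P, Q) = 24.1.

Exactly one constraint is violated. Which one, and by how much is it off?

Distance(P, Q) = 24.1 — off by 9.00.

A = (0.00, 0.00) ✓; AZ at -27.10° ✓; |AZ| = 23.20 ✓; ∠AZP = 105.9° ✓; |ZP| = 42.40 ✓; ∠(ZP, PQ) = 90.00° ✓; |PQ| = 15.10 ✗.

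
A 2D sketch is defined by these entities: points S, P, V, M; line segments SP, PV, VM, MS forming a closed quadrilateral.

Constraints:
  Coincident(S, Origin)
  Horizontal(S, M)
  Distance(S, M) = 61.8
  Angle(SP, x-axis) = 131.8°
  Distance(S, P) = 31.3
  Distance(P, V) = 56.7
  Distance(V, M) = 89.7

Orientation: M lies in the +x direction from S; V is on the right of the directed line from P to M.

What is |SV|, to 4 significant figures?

39.67

Checks: |PV| = 56.70 ✓; |VM| = 89.70 ✓.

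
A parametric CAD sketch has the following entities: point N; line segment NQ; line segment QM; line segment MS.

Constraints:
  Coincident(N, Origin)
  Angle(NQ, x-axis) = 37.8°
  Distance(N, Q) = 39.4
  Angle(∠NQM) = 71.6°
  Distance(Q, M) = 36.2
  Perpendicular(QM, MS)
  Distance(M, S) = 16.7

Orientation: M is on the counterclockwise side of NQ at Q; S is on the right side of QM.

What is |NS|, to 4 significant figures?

59.08

N is at the origin; NQ runs at 37.8° with length 39.4, so Q = 39.4·(cos 37.8°, sin 37.8°) = (31.13, 24.15). ∠NQM = 71.6°, so QM runs at 37.8° + (180° − 71.6°) = 146.2° from the x-axis; with |QM| = 36.2, M = Q + 36.2·(cos 146.2°, sin 146.2°) = (1.050, 44.29). QM is perpendicular to MS; with |MS| = 16.7 on the right of QM, S = M + 16.7·(0.5563, 0.8310) = (10.34, 58.16). Then |NS| = |S − N| = 59.08.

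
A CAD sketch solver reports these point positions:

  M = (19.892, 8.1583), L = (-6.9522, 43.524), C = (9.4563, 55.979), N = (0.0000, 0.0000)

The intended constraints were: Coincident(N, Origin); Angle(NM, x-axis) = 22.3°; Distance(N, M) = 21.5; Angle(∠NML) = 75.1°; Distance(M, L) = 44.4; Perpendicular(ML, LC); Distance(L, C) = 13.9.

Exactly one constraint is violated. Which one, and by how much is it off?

Distance(L, C) = 13.9 — off by 6.70.

N = (0.00, 0.00) ✓; NM at 22.30° ✓; |NM| = 21.50 ✓; ∠NML = 75.10° ✓; |ML| = 44.40 ✓; ∠(ML, LC) = 90.00° ✓; |LC| = 20.60 ✗.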